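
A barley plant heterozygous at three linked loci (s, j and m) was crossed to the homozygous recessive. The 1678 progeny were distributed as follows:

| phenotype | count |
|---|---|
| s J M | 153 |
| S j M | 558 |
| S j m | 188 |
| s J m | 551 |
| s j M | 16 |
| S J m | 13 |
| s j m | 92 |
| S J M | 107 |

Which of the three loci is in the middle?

s

The two most frequent reciprocal classes, s J m and S j M, are the parental types, so the F1 was s J m / S j M.
The two rarest classes, S J m and s j M, are the double crossovers. Comparing them with the parentals, only the s allele has switched, so s is the middle locus and the order is m – s – j.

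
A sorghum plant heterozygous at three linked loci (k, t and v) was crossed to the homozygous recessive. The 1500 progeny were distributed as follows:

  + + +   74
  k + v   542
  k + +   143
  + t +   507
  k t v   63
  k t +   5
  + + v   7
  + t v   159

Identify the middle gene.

The two most frequent reciprocal classes, k + v and + t +, are the parental types, so the F1 was k + v / + t +.
The two rarest classes, + + v and k t +, are the double crossovers. Comparing them with the parentals, only the k allele has switched, so k is the middle locus and the order is v – k – t.

k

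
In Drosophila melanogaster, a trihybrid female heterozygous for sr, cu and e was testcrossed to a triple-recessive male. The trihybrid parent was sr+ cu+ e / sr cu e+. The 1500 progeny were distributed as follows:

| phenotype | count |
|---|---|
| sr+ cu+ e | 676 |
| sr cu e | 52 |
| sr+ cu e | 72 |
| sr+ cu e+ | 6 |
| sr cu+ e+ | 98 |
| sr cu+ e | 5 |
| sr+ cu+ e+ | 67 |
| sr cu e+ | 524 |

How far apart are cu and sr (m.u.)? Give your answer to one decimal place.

The two rarest classes, sr cu+ e and sr+ cu e+, are the double crossovers. Comparing them with the parentals, only the sr allele has switched, so sr is the middle locus and the order is e – sr – cu.
Crossovers in the sr–cu interval produce the single-crossover classes sr+ cu e and sr cu+ e+ (72 + 98 = 170) plus the double crossovers (11).
RF(sr–cu) = (170 + 11) / 1500 = 181/1500 = 0.1207 → 12.1 m.u.

12.1 m.u.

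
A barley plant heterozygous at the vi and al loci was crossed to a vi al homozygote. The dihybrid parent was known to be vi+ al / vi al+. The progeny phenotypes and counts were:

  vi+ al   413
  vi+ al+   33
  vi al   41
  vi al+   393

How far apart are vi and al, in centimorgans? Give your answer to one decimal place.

The recombinant classes are vi+ al+ and vi al: 33 + 41 = 74.
Recombination frequency = 74/880 = 0.0841 ≈ 8.4%, i.e. 8.4 centimorgans.

8.4 centimorgans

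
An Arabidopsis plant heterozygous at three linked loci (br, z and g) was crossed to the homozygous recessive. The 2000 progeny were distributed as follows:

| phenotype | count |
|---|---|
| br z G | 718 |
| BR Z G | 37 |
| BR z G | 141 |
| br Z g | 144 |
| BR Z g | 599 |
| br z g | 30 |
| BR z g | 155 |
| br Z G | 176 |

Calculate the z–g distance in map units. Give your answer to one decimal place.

The two most frequent reciprocal classes, BR Z g and br z G, are the parental types, so the F1 was BR Z g / br z G.
The two rarest classes, BR Z G and br z g, are the double crossovers. Comparing them with the parentals, only the g allele has switched, so g is the middle locus and the order is z – g – br.
Crossovers in the z–g interval produce the single-crossover classes BR z g and br Z G (155 + 176 = 331) plus the double crossovers (67).
RF(z–g) = (331 + 67) / 2000 = 398/2000 = 0.1990 → 19.9 map units.

19.9 map units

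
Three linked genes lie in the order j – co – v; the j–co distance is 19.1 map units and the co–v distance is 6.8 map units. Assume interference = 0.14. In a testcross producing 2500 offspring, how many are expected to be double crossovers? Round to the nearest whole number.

Map distances give recombination frequencies of 0.191 and 0.068 for the two intervals.
With interference 0.14 (so coincidence = 0.86), expected double-crossover frequency = 0.191 × 0.068 × 0.86 = 0.01117.
Expected number = 0.01117 × 2500 = 27.92 ≈ 28.

28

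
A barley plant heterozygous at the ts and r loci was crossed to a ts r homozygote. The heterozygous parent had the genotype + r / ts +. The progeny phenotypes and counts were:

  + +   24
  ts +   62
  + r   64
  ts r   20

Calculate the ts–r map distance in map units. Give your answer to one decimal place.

25.9 map units

The recombinant classes are + + and ts r: 24 + 20 = 44.
Recombination frequency = 44/170 = 0.2588 ≈ 25.9%, i.e. 25.9 map units.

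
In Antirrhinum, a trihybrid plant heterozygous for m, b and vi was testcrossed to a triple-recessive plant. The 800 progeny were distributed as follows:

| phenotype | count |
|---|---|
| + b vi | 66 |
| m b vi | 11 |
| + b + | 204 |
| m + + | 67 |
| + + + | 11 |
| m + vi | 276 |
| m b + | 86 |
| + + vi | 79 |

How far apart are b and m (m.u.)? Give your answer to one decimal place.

23.4 m.u.

The two most frequent reciprocal classes, m + vi and + b +, are the parental types, so the F1 was m + vi / + b +.
The two rarest classes, m b vi and + + +, are the double crossovers. Comparing them with the parentals, only the b allele has switched, so b is the middle locus and the order is vi – b – m.
Crossovers in the b–m interval produce the single-crossover classes + + vi and m b + (79 + 86 = 165) plus the double crossovers (22).
RF(b–m) = (165 + 22) / 800 = 187/800 = 0.2338 → 23.4 m.u.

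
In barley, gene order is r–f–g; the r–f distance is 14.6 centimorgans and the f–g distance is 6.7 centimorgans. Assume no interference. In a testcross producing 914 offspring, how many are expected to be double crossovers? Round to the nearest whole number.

Map distances give recombination frequencies of 0.146 and 0.067 for the two intervals.
With no interference, expected double-crossover frequency = 0.146 × 0.067 = 0.00978.
Expected number = 0.00978 × 914 = 8.94 ≈ 9.

9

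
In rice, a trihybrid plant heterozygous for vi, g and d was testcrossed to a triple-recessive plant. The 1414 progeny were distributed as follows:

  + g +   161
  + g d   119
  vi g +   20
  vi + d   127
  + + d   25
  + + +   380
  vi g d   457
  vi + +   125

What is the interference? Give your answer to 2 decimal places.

The two most frequent reciprocal classes, + + + and vi g d, are the parental types, so the F1 was + + + / vi g d.
The two rarest classes, + + d and vi g +, are the double crossovers. Comparing them with the parentals, only the d allele has switched, so d is the middle locus and the order is vi – d – g.
vi–d: (244 + 45)/1414 = 0.2044; d–g: (288 + 45)/1414 = 0.2355.
Expected DCO frequency = 0.2044 × 0.2355 ≈ 0.04814; observed = 45/1414 ≈ 0.03182.
Coefficient of coincidence = 0.03182/0.04814 ≈ 0.66; interference = 1 − 0.66 = 0.34.

0.34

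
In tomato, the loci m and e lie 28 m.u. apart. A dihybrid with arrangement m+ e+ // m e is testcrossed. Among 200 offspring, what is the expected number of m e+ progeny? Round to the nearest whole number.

A map distance of 28 m.u. corresponds to a recombination frequency of 0.280.
The F1 is m+ e+ / m e, so m e+ is a recombinant gamete class with expected frequency r/2 = 0.280/2 = 0.1400.
Expected number = 0.1400 × 200 = 28.00 ≈ 28.

28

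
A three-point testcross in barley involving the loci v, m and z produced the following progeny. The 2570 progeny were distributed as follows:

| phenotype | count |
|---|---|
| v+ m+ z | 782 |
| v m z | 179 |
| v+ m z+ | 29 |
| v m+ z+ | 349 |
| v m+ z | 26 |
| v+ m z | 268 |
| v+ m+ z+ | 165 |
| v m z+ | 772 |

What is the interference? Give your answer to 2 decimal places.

The two most frequent reciprocal classes, v m z+ and v+ m+ z, are the parental types, so the F1 was v m z+ / v+ m+ z.
The two rarest classes, v+ m z+ and v m+ z, are the double crossovers. Comparing them with the parentals, only the v allele has switched, so v is the middle locus and the order is z – v – m.
z–v: (344 + 55)/2570 = 0.1553; v–m: (617 + 55)/2570 = 0.2615.
Expected DCO frequency = 0.1553 × 0.2615 ≈ 0.04061; observed = 55/2570 ≈ 0.02140.
Coefficient of coincidence = 0.02140/0.04061 ≈ 0.53; interference = 1 − 0.53 = 0.47.

0.47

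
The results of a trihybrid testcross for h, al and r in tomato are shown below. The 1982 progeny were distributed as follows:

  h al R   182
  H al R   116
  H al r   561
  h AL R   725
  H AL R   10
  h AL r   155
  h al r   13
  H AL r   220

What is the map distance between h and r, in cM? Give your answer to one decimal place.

The two most frequent reciprocal classes, h AL R and H al r, are the parental types, so the F1 was h AL R / H al r.
The two rarest classes, H AL R and h al r, are the double crossovers. Comparing them with the parentals, only the h allele has switched, so h is the middle locus and the order is al – h – r.
Crossovers in the h–r interval produce the single-crossover classes h AL r and H al R (155 + 116 = 271) plus the double crossovers (23).
RF(h–r) = (271 + 23) / 1982 = 294/1982 = 0.1483 → 14.8 cM.

14.8 cM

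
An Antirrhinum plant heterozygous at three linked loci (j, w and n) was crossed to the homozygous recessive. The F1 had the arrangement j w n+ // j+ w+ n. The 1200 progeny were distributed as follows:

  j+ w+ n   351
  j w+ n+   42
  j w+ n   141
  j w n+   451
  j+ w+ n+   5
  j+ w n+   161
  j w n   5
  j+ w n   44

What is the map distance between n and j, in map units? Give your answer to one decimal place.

26.0 map units

The two rarest classes, j w n and j+ w+ n+, are the double crossovers. Comparing them with the parentals, only the n allele has switched, so n is the middle locus and the order is w – n – j.
Crossovers in the n–j interval produce the single-crossover classes j+ w n+ and j w+ n (161 + 141 = 302) plus the double crossovers (10).
RF(n–j) = (302 + 10) / 1200 = 312/1200 = 0.2600 → 26.0 map units.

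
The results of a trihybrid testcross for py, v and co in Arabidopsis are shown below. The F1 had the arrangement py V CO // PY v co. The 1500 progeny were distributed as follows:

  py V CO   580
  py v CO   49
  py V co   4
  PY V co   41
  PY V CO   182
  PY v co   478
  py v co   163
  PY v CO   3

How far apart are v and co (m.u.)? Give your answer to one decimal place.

The two rarest classes, py V co and PY v CO, are the double crossovers. Comparing them with the parentals, only the co allele has switched, so co is the middle locus and the order is py – co – v.
Crossovers in the co–v interval produce the single-crossover classes py v CO and PY V co (49 + 41 = 90) plus the double crossovers (7).
RF(co–v) = (90 + 7) / 1500 = 97/1500 = 0.0647 → 6.5 m.u.

6.5 m.u.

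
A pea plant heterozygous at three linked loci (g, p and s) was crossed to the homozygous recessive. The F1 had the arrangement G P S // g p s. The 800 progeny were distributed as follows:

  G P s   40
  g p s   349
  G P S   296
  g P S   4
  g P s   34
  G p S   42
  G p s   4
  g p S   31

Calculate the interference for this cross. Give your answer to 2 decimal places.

The two rarest classes, g P S and G p s, are the double crossovers. Comparing them with the parentals, only the g allele has switched, so g is the middle locus and the order is p – g – s.
p–g: (76 + 8)/800 = 0.1050; g–s: (71 + 8)/800 = 0.0988.
Expected DCO frequency = 0.1050 × 0.0988 ≈ 0.01037; observed = 8/800 ≈ 0.01000.
Coefficient of coincidence = 0.01000/0.01037 ≈ 0.96; interference = 1 − 0.96 = 0.04.

0.04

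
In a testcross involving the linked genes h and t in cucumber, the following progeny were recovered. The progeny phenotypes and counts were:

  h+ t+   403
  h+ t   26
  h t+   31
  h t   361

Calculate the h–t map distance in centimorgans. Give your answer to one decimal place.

6.9 centimorgans

The two most frequent classes, h+ t+ (403) and h t (361), are the parental types, so the F1 was h+ t+ / h t.
The recombinant classes are h+ t and h t+: 26 + 31 = 57.
Recombination frequency = 57/821 = 0.0694 ≈ 6.9%, i.e. 6.9 centimorgans.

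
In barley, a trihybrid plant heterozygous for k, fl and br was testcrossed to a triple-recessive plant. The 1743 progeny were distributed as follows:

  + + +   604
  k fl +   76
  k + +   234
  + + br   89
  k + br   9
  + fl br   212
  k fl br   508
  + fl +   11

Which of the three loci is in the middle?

fl

The two most frequent reciprocal classes, + + + and k fl br, are the parental types, so the F1 was + + + / k fl br.
The two rarest classes, + fl + and k + br, are the double crossovers. Comparing them with the parentals, only the fl allele has switched, so fl is the middle locus and the order is k – fl – br.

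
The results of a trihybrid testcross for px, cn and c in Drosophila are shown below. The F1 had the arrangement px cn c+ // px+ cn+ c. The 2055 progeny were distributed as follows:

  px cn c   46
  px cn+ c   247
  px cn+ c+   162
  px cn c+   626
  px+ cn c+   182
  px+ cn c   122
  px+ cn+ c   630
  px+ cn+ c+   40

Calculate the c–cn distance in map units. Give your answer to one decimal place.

18.0 map units

The two rarest classes, px cn c and px+ cn+ c+, are the double crossovers. Comparing them with the parentals, only the c allele has switched, so c is the middle locus and the order is px – c – cn.
Crossovers in the c–cn interval produce the single-crossover classes px cn+ c+ and px+ cn c (162 + 122 = 284) plus the double crossovers (86).
RF(c–cn) = (284 + 86) / 2055 = 370/2055 = 0.1800 → 18.0 map units.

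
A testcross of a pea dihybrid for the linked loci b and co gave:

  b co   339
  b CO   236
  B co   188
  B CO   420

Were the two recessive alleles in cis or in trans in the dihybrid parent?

cis

The two most frequent classes are B CO (420) and b co (339); these are the parental (non-recombinant) types.
So the F1 carried B CO on one chromosome and b co on the other — the recessive alleles are on the same chromosome (cis / coupling).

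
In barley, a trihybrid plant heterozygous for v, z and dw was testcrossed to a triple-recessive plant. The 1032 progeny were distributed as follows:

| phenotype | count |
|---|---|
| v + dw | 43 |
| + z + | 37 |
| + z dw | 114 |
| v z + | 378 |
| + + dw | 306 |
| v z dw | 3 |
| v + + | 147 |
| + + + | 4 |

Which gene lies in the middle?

dw

The two most frequent reciprocal classes, v z + and + + dw, are the parental types, so the F1 was v z + / + + dw.
The two rarest classes, v z dw and + + +, are the double crossovers. Comparing them with the parentals, only the dw allele has switched, so dw is the middle locus and the order is v – dw – z.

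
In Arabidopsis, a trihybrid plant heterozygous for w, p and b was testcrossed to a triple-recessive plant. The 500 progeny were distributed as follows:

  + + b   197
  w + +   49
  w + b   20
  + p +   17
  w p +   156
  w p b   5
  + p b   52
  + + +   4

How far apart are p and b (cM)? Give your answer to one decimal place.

The two most frequent reciprocal classes, w p + and + + b, are the parental types, so the F1 was w p + / + + b.
The two rarest classes, w p b and + + +, are the double crossovers. Comparing them with the parentals, only the b allele has switched, so b is the middle locus and the order is p – b – w.
Crossovers in the p–b interval produce the single-crossover classes w + + and + p b (49 + 52 = 101) plus the double crossovers (9).
RF(p–b) = (101 + 9) / 500 = 110/500 = 0.2200 → 22.0 cM.

22.0 cM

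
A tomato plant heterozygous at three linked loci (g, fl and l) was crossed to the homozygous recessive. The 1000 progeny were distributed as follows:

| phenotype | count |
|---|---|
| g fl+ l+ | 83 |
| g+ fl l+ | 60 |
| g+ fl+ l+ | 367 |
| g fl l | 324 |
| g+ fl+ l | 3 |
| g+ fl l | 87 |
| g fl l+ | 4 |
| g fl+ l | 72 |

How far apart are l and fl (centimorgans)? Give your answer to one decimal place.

13.9 centimorgans

The two most frequent reciprocal classes, g fl l and g+ fl+ l+, are the parental types, so the F1 was g fl l / g+ fl+ l+.
The two rarest classes, g fl l+ and g+ fl+ l, are the double crossovers. Comparing them with the parentals, only the l allele has switched, so l is the middle locus and the order is g – l – fl.
Crossovers in the l–fl interval produce the single-crossover classes g fl+ l and g+ fl l+ (72 + 60 = 132) plus the double crossovers (7).
RF(l–fl) = (132 + 7) / 1000 = 139/1000 = 0.1390 → 13.9 centimorgans.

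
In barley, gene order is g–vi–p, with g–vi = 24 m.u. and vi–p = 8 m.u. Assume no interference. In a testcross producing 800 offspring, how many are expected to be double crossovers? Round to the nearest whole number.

15

Map distances give recombination frequencies of 0.240 and 0.080 for the two intervals.
With no interference, expected double-crossover frequency = 0.240 × 0.080 = 0.01920.
Expected number = 0.01920 × 800 = 15.36 ≈ 15.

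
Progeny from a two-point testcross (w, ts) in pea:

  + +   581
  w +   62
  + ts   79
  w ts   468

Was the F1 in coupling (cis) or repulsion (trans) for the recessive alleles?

cis

The two most frequent classes are + + (581) and w ts (468); these are the parental (non-recombinant) types.
So the F1 carried + + on one chromosome and w ts on the other — the recessive alleles are on the same chromosome (cis / coupling).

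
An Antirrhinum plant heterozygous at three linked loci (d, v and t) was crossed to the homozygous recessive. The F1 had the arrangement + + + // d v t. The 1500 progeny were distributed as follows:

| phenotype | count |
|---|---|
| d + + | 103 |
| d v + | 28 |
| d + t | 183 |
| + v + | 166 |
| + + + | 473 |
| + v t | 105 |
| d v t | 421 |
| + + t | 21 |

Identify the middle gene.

The two rarest classes, + + t and d v +, are the double crossovers. Comparing them with the parentals, only the t allele has switched, so t is the middle locus and the order is v – t – d.

t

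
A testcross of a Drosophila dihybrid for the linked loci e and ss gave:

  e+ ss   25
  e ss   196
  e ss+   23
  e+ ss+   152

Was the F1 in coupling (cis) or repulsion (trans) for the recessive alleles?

The two most frequent classes are e+ ss+ (152) and e ss (196); these are the parental (non-recombinant) types.
So the F1 carried e+ ss+ on one chromosome and e ss on the other — the recessive alleles are on the same chromosome (cis / coupling).

cis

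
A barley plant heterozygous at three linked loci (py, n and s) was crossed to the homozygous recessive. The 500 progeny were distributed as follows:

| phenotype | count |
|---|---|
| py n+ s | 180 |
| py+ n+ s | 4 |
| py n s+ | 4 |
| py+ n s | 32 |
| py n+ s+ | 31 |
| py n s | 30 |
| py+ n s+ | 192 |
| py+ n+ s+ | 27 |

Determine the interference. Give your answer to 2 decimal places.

0.13

The two most frequent reciprocal classes, py n+ s and py+ n s+, are the parental types, so the F1 was py n+ s / py+ n s+.
The two rarest classes, py+ n+ s and py n s+, are the double crossovers. Comparing them with the parentals, only the py allele has switched, so py is the middle locus and the order is n – py – s.
n–py: (57 + 8)/500 = 0.1300; py–s: (63 + 8)/500 = 0.1420.
Expected DCO frequency = 0.1300 × 0.1420 ≈ 0.01846; observed = 8/500 ≈ 0.01600.
Coefficient of coincidence = 0.01600/0.01846 ≈ 0.87; interference = 1 − 0.87 = 0.13.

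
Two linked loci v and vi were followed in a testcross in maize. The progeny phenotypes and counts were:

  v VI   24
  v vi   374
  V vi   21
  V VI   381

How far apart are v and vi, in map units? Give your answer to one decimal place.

5.6 map units

The two most frequent classes, V VI (381) and v vi (374), are the parental types, so the F1 was V VI / v vi.
The recombinant classes are V vi and v VI: 21 + 24 = 45.
Recombination frequency = 45/800 = 0.0563 ≈ 5.6%, i.e. 5.6 map units.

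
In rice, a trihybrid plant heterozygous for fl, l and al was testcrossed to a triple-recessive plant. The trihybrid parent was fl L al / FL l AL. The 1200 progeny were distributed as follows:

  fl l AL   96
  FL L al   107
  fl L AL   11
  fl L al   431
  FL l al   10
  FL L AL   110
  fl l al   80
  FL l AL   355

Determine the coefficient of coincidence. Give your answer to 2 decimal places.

The two rarest classes, fl L AL and FL l al, are the double crossovers. Comparing them with the parentals, only the al allele has switched, so al is the middle locus and the order is l – al – fl.
l–al: (190 + 21)/1200 = 0.1758; al–fl: (203 + 21)/1200 = 0.1867.
Expected DCO frequency = 0.1758 × 0.1867 ≈ 0.03282; observed = 21/1200 ≈ 0.01750.
Coefficient of coincidence = 0.01750/0.03282 ≈ 0.53.

0.53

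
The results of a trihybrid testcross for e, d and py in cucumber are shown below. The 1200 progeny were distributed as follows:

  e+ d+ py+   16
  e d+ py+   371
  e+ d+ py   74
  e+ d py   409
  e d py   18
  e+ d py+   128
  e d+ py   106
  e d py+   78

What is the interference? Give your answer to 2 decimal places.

The two most frequent reciprocal classes, e d+ py+ and e+ d py, are the parental types, so the F1 was e d+ py+ / e+ d py.
The two rarest classes, e+ d+ py+ and e d py, are the double crossovers. Comparing them with the parentals, only the e allele has switched, so e is the middle locus and the order is d – e – py.
d–e: (152 + 34)/1200 = 0.1550; e–py: (234 + 34)/1200 = 0.2233.
Expected DCO frequency = 0.1550 × 0.2233 ≈ 0.03461; observed = 34/1200 ≈ 0.02833.
Coefficient of coincidence = 0.02833/0.03461 ≈ 0.82; interference = 1 − 0.82 = 0.18.

0.18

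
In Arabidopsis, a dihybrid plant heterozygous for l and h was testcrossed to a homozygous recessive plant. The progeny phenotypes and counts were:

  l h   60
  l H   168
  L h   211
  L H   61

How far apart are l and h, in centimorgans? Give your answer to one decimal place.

The two most frequent classes, L h (211) and l H (168), are the parental types, so the F1 was L h / l H.
The recombinant classes are L H and l h: 61 + 60 = 121.
Recombination frequency = 121/500 = 0.2420 ≈ 24.2%, i.e. 24.2 centimorgans.

24.2 centimorgans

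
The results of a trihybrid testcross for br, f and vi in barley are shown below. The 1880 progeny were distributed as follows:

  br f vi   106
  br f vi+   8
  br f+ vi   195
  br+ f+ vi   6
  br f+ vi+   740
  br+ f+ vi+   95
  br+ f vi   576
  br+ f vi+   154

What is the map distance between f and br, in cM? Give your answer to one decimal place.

The two most frequent reciprocal classes, br f+ vi+ and br+ f vi, are the parental types, so the F1 was br f+ vi+ / br+ f vi.
The two rarest classes, br f vi+ and br+ f+ vi, are the double crossovers. Comparing them with the parentals, only the f allele has switched, so f is the middle locus and the order is vi – f – br.
Crossovers in the f–br interval produce the single-crossover classes br+ f+ vi+ and br f vi (95 + 106 = 201) plus the double crossovers (14).
RF(f–br) = (201 + 14) / 1880 = 215/1880 = 0.1144 → 11.4 cM.

11.4 cM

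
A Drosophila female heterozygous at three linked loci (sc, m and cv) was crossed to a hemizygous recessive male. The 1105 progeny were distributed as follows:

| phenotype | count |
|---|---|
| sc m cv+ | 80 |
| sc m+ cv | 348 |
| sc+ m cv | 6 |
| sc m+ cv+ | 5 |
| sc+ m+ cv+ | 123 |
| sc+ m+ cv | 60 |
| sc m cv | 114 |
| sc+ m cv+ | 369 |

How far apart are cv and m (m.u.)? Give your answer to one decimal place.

The two most frequent reciprocal classes, sc+ m cv+ and sc m+ cv, are the parental types, so the F1 was sc+ m cv+ / sc m+ cv.
The two rarest classes, sc+ m cv and sc m+ cv+, are the double crossovers. Comparing them with the parentals, only the cv allele has switched, so cv is the middle locus and the order is sc – cv – m.
Crossovers in the cv–m interval produce the single-crossover classes sc+ m+ cv+ and sc m cv (123 + 114 = 237) plus the double crossovers (11).
RF(cv–m) = (237 + 11) / 1105 = 248/1105 = 0.2244 → 22.4 m.u.

22.4 m.u.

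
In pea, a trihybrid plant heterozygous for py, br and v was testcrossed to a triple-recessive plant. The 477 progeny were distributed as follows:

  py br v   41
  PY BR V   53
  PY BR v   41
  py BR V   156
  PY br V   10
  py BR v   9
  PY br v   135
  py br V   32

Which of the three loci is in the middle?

The two most frequent reciprocal classes, PY br v and py BR V, are the parental types, so the F1 was PY br v / py BR V.
The two rarest classes, PY br V and py BR v, are the double crossovers. Comparing them with the parentals, only the v allele has switched, so v is the middle locus and the order is br – v – py.

v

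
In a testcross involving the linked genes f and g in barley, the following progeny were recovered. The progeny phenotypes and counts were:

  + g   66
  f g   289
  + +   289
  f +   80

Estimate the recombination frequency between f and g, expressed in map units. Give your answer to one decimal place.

20.2 map units

The two most frequent classes, + + (289) and f g (289), are the parental types, so the F1 was + + / f g.
The recombinant classes are + g and f +: 66 + 80 = 146.
Recombination frequency = 146/724 = 0.2017 ≈ 20.2%, i.e. 20.2 map units.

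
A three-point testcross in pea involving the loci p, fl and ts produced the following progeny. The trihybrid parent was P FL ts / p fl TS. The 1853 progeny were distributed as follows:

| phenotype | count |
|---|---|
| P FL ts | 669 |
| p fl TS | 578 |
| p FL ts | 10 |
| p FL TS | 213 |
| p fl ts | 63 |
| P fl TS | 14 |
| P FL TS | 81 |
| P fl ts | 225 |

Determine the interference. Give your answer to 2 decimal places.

0.43

The two rarest classes, p FL ts and P fl TS, are the double crossovers. Comparing them with the parentals, only the p allele has switched, so p is the middle locus and the order is fl – p – ts.
fl–p: (438 + 24)/1853 = 0.2493; p–ts: (144 + 24)/1853 = 0.0907.
Expected DCO frequency = 0.2493 × 0.0907 ≈ 0.02261; observed = 24/1853 ≈ 0.01295.
Coefficient of coincidence = 0.01295/0.02261 ≈ 0.57; interference = 1 − 0.57 = 0.43.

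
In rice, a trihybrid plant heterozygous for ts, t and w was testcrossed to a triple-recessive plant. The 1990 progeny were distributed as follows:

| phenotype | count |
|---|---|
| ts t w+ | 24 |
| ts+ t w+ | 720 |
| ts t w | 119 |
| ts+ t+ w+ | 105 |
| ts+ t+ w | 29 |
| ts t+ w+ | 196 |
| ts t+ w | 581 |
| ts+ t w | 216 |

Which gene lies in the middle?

ts

The two most frequent reciprocal classes, ts+ t w+ and ts t+ w, are the parental types, so the F1 was ts+ t w+ / ts t+ w.
The two rarest classes, ts t w+ and ts+ t+ w, are the double crossovers. Comparing them with the parentals, only the ts allele has switched, so ts is the middle locus and the order is t – ts – w.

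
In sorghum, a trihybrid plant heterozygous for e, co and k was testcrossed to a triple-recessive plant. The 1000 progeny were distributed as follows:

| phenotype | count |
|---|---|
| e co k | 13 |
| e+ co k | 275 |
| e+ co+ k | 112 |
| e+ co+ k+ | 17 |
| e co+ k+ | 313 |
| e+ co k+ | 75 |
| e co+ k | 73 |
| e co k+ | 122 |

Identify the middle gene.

e

The two most frequent reciprocal classes, e co+ k+ and e+ co k, are the parental types, so the F1 was e co+ k+ / e+ co k.
The two rarest classes, e+ co+ k+ and e co k, are the double crossovers. Comparing them with the parentals, only the e allele has switched, so e is the middle locus and the order is k – e – co.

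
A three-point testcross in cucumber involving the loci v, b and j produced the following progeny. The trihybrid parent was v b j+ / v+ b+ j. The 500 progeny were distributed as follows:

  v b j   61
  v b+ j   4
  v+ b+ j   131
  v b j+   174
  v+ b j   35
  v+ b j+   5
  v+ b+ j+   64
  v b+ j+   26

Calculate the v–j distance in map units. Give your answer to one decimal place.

26.8 map units

The two rarest classes, v+ b j+ and v b+ j, are the double crossovers. Comparing them with the parentals, only the v allele has switched, so v is the middle locus and the order is j – v – b.
Crossovers in the j–v interval produce the single-crossover classes v b j and v+ b+ j+ (61 + 64 = 125) plus the double crossovers (9).
RF(j–v) = (125 + 9) / 500 = 134/500 = 0.2680 → 26.8 map units.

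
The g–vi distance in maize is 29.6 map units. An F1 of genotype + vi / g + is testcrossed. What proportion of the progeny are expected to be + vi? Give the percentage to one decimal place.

35.2%

A map distance of 29.6 map units corresponds to a recombination frequency of 0.296.
The F1 is + vi / g +, so + vi is a parental gamete class with expected frequency (1 − r)/2 = 0.704/2 = 0.3520.
That is 0.3520 = 35.2% of the progeny.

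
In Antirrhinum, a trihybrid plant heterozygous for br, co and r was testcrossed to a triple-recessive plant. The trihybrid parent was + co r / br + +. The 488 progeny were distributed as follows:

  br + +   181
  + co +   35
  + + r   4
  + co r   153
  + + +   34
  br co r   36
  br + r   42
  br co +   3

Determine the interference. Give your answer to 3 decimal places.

The two rarest classes, + + r and br co +, are the double crossovers. Comparing them with the parentals, only the co allele has switched, so co is the middle locus and the order is r – co – br.
r–co: (77 + 7)/488 = 0.1721; co–br: (70 + 7)/488 = 0.1578.
Expected DCO frequency = 0.1721 × 0.1578 ≈ 0.02716; observed = 7/488 ≈ 0.01434.
Coefficient of coincidence = 0.01434/0.02716 ≈ 0.528; interference = 1 − 0.528 = 0.472.

0.472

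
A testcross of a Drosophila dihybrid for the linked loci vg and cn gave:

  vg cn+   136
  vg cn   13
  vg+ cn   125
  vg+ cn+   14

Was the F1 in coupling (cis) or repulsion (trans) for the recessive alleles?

trans

The two most frequent classes are vg+ cn (125) and vg cn+ (136); these are the parental (non-recombinant) types.
So the F1 carried vg+ cn on one chromosome and vg cn+ on the other — the recessive alleles are on opposite chromosomes (trans / repulsion).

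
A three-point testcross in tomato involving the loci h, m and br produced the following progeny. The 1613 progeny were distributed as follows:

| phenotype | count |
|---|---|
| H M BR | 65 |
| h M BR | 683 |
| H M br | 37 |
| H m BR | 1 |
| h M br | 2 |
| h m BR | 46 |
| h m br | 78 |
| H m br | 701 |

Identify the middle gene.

br

The two most frequent reciprocal classes, H m br and h M BR, are the parental types, so the F1 was H m br / h M BR.
The two rarest classes, H m BR and h M br, are the double crossovers. Comparing them with the parentals, only the br allele has switched, so br is the middle locus and the order is m – br – h.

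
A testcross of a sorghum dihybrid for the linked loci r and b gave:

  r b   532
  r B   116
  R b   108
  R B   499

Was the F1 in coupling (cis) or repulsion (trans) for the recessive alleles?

cis

The two most frequent classes are R B (499) and r b (532); these are the parental (non-recombinant) types.
So the F1 carried R B on one chromosome and r b on the other — the recessive alleles are on the same chromosome (cis / coupling).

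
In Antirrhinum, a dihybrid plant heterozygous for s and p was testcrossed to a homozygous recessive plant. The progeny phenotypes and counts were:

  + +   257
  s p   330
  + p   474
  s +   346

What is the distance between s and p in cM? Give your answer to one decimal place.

41.7 cM

The two most frequent classes, + p (474) and s + (346), are the parental types, so the F1 was + p / s +.
The recombinant classes are + + and s p: 257 + 330 = 587.
Recombination frequency = 587/1407 = 0.4172 ≈ 41.7%, i.e. 41.7 cM.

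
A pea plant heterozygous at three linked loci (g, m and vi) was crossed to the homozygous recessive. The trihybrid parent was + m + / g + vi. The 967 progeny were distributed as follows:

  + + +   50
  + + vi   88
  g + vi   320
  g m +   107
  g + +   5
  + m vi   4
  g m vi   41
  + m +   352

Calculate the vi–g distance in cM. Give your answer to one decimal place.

The two rarest classes, + m vi and g + +, are the double crossovers. Comparing them with the parentals, only the vi allele has switched, so vi is the middle locus and the order is m – vi – g.
Crossovers in the vi–g interval produce the single-crossover classes g m + and + + vi (107 + 88 = 195) plus the double crossovers (9).
RF(vi–g) = (195 + 9) / 967 = 204/967 = 0.2110 → 21.1 cM.

21.1 cM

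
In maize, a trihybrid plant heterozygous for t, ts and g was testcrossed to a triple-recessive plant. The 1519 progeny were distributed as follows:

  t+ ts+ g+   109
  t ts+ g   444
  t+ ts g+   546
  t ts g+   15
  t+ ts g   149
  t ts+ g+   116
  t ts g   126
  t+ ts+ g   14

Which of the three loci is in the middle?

t

The two most frequent reciprocal classes, t ts+ g and t+ ts g+, are the parental types, so the F1 was t ts+ g / t+ ts g+.
The two rarest classes, t+ ts+ g and t ts g+, are the double crossovers. Comparing them with the parentals, only the t allele has switched, so t is the middle locus and the order is g – t – ts.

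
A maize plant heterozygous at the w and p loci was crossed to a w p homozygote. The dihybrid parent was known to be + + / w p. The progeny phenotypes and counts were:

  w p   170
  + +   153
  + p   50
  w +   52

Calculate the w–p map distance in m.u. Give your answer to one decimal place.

24.0 m.u.

The recombinant classes are + p and w +: 50 + 52 = 102.
Recombination frequency = 102/425 = 0.2400 ≈ 24.0%, i.e. 24.0 m.u.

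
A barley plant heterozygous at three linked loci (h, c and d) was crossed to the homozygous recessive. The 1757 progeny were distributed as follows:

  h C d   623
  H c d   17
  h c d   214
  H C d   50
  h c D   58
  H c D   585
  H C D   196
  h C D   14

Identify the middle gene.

The two most frequent reciprocal classes, h C d and H c D, are the parental types, so the F1 was h C d / H c D.
The two rarest classes, h C D and H c d, are the double crossovers. Comparing them with the parentals, only the d allele has switched, so d is the middle locus and the order is h – d – c.

d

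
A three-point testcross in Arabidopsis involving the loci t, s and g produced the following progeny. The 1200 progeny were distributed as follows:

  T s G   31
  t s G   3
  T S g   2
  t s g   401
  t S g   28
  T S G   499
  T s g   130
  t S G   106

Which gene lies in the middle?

g

The two most frequent reciprocal classes, t s g and T S G, are the parental types, so the F1 was t s g / T S G.
The two rarest classes, t s G and T S g, are the double crossovers. Comparing them with the parentals, only the g allele has switched, so g is the middle locus and the order is s – g – t.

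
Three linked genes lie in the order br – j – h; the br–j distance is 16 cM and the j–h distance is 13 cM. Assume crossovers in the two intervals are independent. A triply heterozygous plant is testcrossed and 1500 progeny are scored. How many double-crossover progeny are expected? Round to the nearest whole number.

Map distances give recombination frequencies of 0.160 and 0.130 for the two intervals.
With no interference, expected double-crossover frequency = 0.160 × 0.130 = 0.02080.
Expected number = 0.02080 × 1500 = 31.20 ≈ 31.

31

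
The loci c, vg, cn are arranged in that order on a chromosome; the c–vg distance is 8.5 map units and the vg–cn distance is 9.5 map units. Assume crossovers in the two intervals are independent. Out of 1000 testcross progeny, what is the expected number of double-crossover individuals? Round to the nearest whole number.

Map distances give recombination frequencies of 0.085 and 0.095 for the two intervals.
With no interference, expected double-crossover frequency = 0.085 × 0.095 = 0.00808.
Expected number = 0.00808 × 1000 = 8.08 ≈ 8.

8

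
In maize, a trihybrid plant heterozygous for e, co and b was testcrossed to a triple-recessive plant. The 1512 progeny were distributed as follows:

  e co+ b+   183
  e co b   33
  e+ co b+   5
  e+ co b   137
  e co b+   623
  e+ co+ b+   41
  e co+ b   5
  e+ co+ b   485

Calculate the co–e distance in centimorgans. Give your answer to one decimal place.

The two most frequent reciprocal classes, e+ co+ b and e co b+, are the parental types, so the F1 was e+ co+ b / e co b+.
The two rarest classes, e co+ b and e+ co b+, are the double crossovers. Comparing them with the parentals, only the e allele has switched, so e is the middle locus and the order is co – e – b.
Crossovers in the co–e interval produce the single-crossover classes e+ co b and e co+ b+ (137 + 183 = 320) plus the double crossovers (10).
RF(co–e) = (320 + 10) / 1512 = 330/1512 = 0.2183 → 21.8 centimorgans.

21.8 centimorgans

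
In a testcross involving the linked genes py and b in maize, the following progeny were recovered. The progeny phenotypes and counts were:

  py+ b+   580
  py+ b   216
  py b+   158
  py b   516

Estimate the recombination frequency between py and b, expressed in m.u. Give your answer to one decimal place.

The two most frequent classes, py+ b+ (580) and py b (516), are the parental types, so the F1 was py+ b+ / py b.
The recombinant classes are py+ b and py b+: 216 + 158 = 374.
Recombination frequency = 374/1470 = 0.2544 ≈ 25.4%, i.e. 25.4 m.u.

25.4 m.u.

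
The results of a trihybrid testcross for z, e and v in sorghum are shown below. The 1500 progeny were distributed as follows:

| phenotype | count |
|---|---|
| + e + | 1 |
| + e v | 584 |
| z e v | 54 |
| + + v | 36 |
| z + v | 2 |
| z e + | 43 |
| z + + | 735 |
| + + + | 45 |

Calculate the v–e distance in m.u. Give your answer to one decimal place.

5.5 m.u.

The two most frequent reciprocal classes, + e v and z + +, are the parental types, so the F1 was + e v / z + +.
The two rarest classes, + e + and z + v, are the double crossovers. Comparing them with the parentals, only the v allele has switched, so v is the middle locus and the order is e – v – z.
Crossovers in the e–v interval produce the single-crossover classes + + v and z e + (36 + 43 = 79) plus the double crossovers (3).
RF(e–v) = (79 + 3) / 1500 = 82/1500 = 0.0547 → 5.5 m.u.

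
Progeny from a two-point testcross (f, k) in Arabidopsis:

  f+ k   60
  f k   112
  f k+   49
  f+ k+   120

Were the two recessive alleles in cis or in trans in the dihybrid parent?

The two most frequent classes are f+ k+ (120) and f k (112); these are the parental (non-recombinant) types.
So the F1 carried f+ k+ on one chromosome and f k on the other — the recessive alleles are on the same chromosome (cis / coupling).

cis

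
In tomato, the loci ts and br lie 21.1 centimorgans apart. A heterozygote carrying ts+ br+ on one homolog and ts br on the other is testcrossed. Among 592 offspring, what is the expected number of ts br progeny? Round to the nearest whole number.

A map distance of 21.1 centimorgans corresponds to a recombination frequency of 0.211.
The F1 is ts+ br+ / ts br, so ts br is a parental gamete class with expected frequency (1 − r)/2 = 0.789/2 = 0.3945.
Expected number = 0.3945 × 592 = 233.54 ≈ 234.

234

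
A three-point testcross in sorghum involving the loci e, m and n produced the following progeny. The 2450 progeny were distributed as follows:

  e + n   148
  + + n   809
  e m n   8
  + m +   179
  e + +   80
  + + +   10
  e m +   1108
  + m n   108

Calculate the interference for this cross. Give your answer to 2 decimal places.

0.38

The two most frequent reciprocal classes, e m + and + + n, are the parental types, so the F1 was e m + / + + n.
The two rarest classes, e m n and + + +, are the double crossovers. Comparing them with the parentals, only the n allele has switched, so n is the middle locus and the order is m – n – e.
m–n: (188 + 18)/2450 = 0.0841; n–e: (327 + 18)/2450 = 0.1408.
Expected DCO frequency = 0.0841 × 0.1408 ≈ 0.01184; observed = 18/2450 ≈ 0.00735.
Coefficient of coincidence = 0.00735/0.01184 ≈ 0.62; interference = 1 − 0.62 = 0.38.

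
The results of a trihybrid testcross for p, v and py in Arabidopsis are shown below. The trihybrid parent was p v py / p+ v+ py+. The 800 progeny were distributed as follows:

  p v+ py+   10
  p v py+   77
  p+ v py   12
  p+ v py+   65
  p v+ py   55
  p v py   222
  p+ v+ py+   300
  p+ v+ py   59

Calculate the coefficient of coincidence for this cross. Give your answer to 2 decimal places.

0.78

The two rarest classes, p+ v py and p v+ py+, are the double crossovers. Comparing them with the parentals, only the p allele has switched, so p is the middle locus and the order is py – p – v.
py–p: (136 + 22)/800 = 0.1975; p–v: (120 + 22)/800 = 0.1775.
Expected DCO frequency = 0.1975 × 0.1775 ≈ 0.03506; observed = 22/800 ≈ 0.02750.
Coefficient of coincidence = 0.02750/0.03506 ≈ 0.78.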